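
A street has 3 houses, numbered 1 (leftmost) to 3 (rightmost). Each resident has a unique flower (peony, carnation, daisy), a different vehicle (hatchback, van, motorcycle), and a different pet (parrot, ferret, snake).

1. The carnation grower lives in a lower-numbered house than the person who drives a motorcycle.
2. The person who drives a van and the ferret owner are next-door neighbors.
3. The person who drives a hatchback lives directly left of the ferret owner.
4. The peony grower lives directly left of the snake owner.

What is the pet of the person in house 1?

parrot

So house 3 gets daisy for flower.
The only pet still possible for house 1 is parrot.
The carnation grower is narrowed to house 1 or 2; consider each.
Placing it in house 2 leads to a contradiction, so it's in house 1.
House 2 flower: only peony fits.
Clue 4: the snake owner is in house 3.
House 2 pet: only ferret fits.
Clue 3: the person who drives a hatchback is in house 1.
House 2 vehicle: only motorcycle fits.
House 3 vehicle: only van fits.
So: house 1 = carnation/hatchback/parrot, house 2 = peony/motorcycle/ferret, house 3 = daisy/van/snake.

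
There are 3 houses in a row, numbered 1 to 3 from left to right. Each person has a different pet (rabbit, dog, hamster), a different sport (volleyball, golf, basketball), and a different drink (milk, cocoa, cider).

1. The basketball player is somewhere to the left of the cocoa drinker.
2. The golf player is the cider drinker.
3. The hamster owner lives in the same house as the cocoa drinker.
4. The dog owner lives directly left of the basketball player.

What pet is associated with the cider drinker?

Clue 4 places the dog owner in house 1.
Clue 4: the basketball player is in house 2.
Clue 1 places the cocoa drinker in house 3.
Clue 3: the hamster owner is in house 3.
House 2 pet: only rabbit fits.
So house 1 gets cider for drink.
House 2 drink: only milk fits.
Clue 2 places the golf player in house 1.
So house 3 gets volleyball for sport.
So: house 1 = dog/golf/cider, house 2 = rabbit/basketball/milk, house 3 = hamster/volleyball/cocoa.

dog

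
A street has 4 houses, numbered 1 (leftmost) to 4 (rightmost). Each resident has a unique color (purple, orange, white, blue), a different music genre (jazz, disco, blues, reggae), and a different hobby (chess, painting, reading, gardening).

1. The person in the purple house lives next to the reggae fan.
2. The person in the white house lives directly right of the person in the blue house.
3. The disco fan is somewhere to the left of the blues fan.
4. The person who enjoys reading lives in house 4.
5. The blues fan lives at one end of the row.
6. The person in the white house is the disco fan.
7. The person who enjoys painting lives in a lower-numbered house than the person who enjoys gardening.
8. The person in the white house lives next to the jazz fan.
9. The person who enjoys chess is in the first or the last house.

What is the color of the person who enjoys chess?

blue

The person who enjoys reading is in house 4 (clue 4).
Clue 5 places the blues fan in house 4.
House 1 hobby: only chess fits.
That leaves painting as the hobby for house 2.
House 3's hobby must be gardening (nothing else left).
The person in the blue house is narrowed to house 1 or 2; consider each.
Placing it in house 2 leads to a contradiction, so it's in house 1.
From clue 2, the person in the white house must be in house 2.
Clue 6 places the disco fan in house 2.
From clue 1, the person in the purple house must be in house 4.
By clue 1, the reggae fan is in house 3.
That leaves orange as the color for house 3.
House 1's music genre must be jazz (nothing else left).
So: house 1 = blue/jazz/chess, house 2 = white/disco/painting, house 3 = orange/reggae/gardening, house 4 = purple/blues/reading.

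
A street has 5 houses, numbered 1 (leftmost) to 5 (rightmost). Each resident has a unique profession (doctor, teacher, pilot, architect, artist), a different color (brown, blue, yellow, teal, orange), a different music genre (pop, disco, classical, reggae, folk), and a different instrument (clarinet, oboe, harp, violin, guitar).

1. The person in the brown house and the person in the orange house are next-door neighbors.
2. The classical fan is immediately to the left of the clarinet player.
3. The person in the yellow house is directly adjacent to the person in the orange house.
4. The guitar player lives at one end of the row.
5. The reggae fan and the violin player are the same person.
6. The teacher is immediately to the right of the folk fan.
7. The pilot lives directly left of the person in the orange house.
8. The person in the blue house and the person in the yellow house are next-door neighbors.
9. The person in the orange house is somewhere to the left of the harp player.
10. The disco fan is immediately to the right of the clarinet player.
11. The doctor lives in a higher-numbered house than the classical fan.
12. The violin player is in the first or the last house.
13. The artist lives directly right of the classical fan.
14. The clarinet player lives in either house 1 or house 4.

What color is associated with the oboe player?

orange

Clue 14 places the clarinet player in house 4.
House 2 instrument: only oboe fits.
House 3's instrument must be harp (nothing else left).
The classical fan is in house 3 (clue 2).
From clue 9, the person in the orange house must be in house 2.
Clue 10: the disco fan is in house 5.
Clue 13: the artist is in house 4.
House 1's music genre must be reggae (nothing else left).
By clue 5, the violin player is in house 1.
Clue 7 places the pilot in house 1.
Clue 8 places the person in the blue house in house 4.
By clue 8, the person in the yellow house is in house 3.
That leaves architect as the profession for house 2.
House 3 profession: only teacher fits.
The only profession still possible for house 5 is doctor.
The only color still possible for house 5 is teal.
House 5's instrument must be guitar (nothing else left).
Clue 6: the folk fan is in house 2.
House 1 color: only brown fits.
House 4 music genre: only pop fits.
So: house 1 = pilot/brown/reggae/violin, house 2 = architect/orange/folk/oboe, house 3 = teacher/yellow/classical/harp, house 4 = artist/blue/pop/clarinet, house 5 = doctor/teal/disco/guitar.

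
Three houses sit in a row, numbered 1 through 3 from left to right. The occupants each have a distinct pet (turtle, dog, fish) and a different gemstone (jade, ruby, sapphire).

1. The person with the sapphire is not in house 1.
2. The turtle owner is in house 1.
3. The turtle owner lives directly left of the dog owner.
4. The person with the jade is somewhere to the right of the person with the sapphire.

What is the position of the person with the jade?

The turtle owner is in house 1 (clue 2).
From clue 3, the dog owner must be in house 2.
Clue 4: the person with the jade is in house 3.
Clue 4 places the person with the sapphire in house 2.
The only pet still possible for house 3 is fish.
So house 1 gets ruby for gemstone.
So: house 1 = turtle/ruby, house 2 = dog/sapphire, house 3 = fish/jade.

3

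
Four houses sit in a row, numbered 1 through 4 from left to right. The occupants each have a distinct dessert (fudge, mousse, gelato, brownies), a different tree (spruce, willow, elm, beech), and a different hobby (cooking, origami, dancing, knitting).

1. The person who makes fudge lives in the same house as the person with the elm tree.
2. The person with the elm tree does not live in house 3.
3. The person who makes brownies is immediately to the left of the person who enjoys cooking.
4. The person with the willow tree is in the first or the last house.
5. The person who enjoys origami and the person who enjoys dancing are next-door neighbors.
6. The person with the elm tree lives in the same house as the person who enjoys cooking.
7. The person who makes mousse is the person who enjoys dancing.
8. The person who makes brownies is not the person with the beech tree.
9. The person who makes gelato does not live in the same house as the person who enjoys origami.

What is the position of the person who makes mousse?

The person who makes brownies is narrowed to house 1 or 3; consider each.
Placing it in house 1 leads to a contradiction, so it's in house 3.
From clue 3, the person who enjoys cooking must be in house 4.
By clue 6, the person with the elm tree is in house 4.
The only tree still possible for house 3 is spruce.
Clue 1: the person who makes fudge is in house 4.
So house 1 gets willow for tree.
House 2's tree must be beech (nothing else left).
The person who makes gelato is narrowed to house 1 or 2; consider each.
Placing it in house 2 leads to a contradiction, so it's in house 1.
House 2 dessert: only mousse fits.
Clue 7 places the person who enjoys dancing in house 2.
The only hobby still possible for house 1 is knitting.
So house 3 gets origami for hobby.
So: house 1 = gelato/willow/knitting, house 2 = mousse/beech/dancing, house 3 = brownies/spruce/origami, house 4 = fudge/elm/cooking.

2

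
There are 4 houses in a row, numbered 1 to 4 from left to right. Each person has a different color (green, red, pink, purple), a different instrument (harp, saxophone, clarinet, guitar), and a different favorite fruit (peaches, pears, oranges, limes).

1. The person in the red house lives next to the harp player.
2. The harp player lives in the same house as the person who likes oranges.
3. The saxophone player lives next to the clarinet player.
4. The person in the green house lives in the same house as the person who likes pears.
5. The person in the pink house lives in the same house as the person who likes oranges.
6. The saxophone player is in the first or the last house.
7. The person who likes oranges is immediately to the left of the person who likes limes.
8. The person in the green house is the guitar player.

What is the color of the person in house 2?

The clarinet player is narrowed to house 2 or 3; consider each.
Placing it in house 2 leads to a contradiction, so it's in house 3.
Clue 3 places the saxophone player in house 4.
House 4's color must be purple (nothing else left).
House 3's color must be red (nothing else left).
House 4's favorite fruit must be peaches (nothing else left).
By clue 1, the harp player is in house 2.
From clue 2, the person who likes oranges must be in house 2.
Clue 5 places the person in the pink house in house 2.
Clue 7 places the person who likes limes in house 3.
The only color still possible for house 1 is green.
So house 1 gets guitar for instrument.
So house 1 gets pears for favorite fruit.
So: house 1 = green/guitar/pears, house 2 = pink/harp/oranges, house 3 = red/clarinet/limes, house 4 = purple/saxophone/peaches.

pink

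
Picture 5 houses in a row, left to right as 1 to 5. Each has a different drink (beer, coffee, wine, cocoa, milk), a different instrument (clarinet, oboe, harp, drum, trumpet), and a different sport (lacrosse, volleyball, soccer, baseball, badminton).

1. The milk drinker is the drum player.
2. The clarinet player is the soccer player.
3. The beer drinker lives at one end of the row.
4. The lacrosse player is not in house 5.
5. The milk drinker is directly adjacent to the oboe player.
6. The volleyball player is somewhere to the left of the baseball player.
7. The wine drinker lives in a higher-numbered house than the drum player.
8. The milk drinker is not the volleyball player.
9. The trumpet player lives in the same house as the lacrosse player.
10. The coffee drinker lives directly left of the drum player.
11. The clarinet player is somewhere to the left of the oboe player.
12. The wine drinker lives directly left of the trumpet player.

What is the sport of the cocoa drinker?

The wine drinker is in house 3 (clue 7).
Clue 7 places the drum player in house 2.
From clue 10, the coffee drinker must be in house 1.
From clue 12, the trumpet player must be in house 4.
By clue 1, the milk drinker is in house 2.
By clue 5, the oboe player is in house 3.
From clue 9, the lacrosse player must be in house 4.
Clue 11: the clarinet player is in house 1.
That leaves cocoa as the drink for house 4.
House 5's drink must be beer (nothing else left).
That leaves harp as the instrument for house 5.
By clue 2, the soccer player is in house 1.
Clue 6 places the baseball player in house 5.
So house 2 gets badminton for sport.
The only sport still possible for house 3 is volleyball.
So: house 1 = coffee/clarinet/soccer, house 2 = milk/drum/badminton, house 3 = wine/oboe/volleyball, house 4 = cocoa/trumpet/lacrosse, house 5 = beer/harp/baseball.

lacrosse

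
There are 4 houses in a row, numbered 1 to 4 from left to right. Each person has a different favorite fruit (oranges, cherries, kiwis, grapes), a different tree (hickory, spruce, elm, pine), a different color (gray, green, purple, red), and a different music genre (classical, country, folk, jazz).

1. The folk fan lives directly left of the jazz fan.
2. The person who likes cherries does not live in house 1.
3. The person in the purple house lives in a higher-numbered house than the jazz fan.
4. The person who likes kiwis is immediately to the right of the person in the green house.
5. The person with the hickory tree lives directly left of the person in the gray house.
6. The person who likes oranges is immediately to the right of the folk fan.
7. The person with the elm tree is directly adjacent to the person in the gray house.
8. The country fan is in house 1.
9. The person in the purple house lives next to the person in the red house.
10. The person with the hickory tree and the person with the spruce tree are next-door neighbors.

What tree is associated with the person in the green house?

From clue 8, the country fan must be in house 1.
House 1's favorite fruit must be grapes (nothing else left).
So house 1 gets green for color.
House 4 music genre: only classical fits.
Clue 1: the folk fan is in house 2.
The jazz fan is in house 3 (clue 1).
From clue 3, the person in the purple house must be in house 4.
By clue 4, the person who likes kiwis is in house 2.
The person who likes oranges is in house 3 (clue 6).
By clue 9, the person in the red house is in house 3.
House 4's favorite fruit must be cherries (nothing else left).
That leaves gray as the color for house 2.
The person with the hickory tree is in house 1 (clue 5).
Clue 10: the person with the spruce tree is in house 2.
So house 3 gets elm for tree.
House 4's tree must be pine (nothing else left).
So: house 1 = grapes/hickory/green/country, house 2 = kiwis/spruce/gray/folk, house 3 = oranges/elm/red/jazz, house 4 = cherries/pine/purple/classical.

hickory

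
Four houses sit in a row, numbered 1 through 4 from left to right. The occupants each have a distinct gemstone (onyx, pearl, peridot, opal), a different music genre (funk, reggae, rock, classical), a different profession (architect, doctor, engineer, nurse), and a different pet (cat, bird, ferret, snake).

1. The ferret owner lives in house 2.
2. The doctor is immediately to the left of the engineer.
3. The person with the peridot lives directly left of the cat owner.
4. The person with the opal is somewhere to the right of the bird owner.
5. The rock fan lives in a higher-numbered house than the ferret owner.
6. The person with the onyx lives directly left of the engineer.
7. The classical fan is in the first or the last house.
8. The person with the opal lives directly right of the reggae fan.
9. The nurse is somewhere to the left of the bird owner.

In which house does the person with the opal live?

4

Clue 1: the ferret owner is in house 2.
So house 1 gets snake for pet.
House 4's pet must be cat (nothing else left).
Clue 3: the person with the peridot is in house 3.
By clue 4, the person with the opal is in house 4.
The reggae fan is in house 3 (clue 8).
The only music genre still possible for house 1 is classical.
That leaves funk as the music genre for house 2.
That leaves rock as the music genre for house 4.
House 3 pet: only bird fits.
House 4 profession: only architect fits.
House 3 profession: only engineer fits.
From clue 2, the doctor must be in house 2.
From clue 6, the person with the onyx must be in house 2.
The only gemstone still possible for house 1 is pearl.
House 1's profession must be nurse (nothing else left).
So: house 1 = pearl/classical/nurse/snake, house 2 = onyx/funk/doctor/ferret, house 3 = peridot/reggae/engineer/bird, house 4 = opal/rock/architect/cat.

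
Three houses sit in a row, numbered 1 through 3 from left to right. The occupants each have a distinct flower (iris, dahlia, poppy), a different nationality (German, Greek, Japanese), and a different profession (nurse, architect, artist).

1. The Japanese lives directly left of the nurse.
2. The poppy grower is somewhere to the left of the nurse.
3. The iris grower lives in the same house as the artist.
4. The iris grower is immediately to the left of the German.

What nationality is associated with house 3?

German

The only flower still possible for house 3 is dahlia.
The iris grower is narrowed to house 1 or 2; consider each.
Placing it in house 1 leads to a contradiction, so it's in house 2.
By clue 3, the artist is in house 2.
The German is in house 3 (clue 4).
The only flower still possible for house 1 is poppy.
That leaves architect as the profession for house 1.
House 3's profession must be nurse (nothing else left).
Clue 1 places the Japanese in house 2.
The only nationality still possible for house 1 is Greek.
So: house 1 = poppy/Greek/architect, house 2 = iris/Japanese/artist, house 3 = dahlia/German/nurse.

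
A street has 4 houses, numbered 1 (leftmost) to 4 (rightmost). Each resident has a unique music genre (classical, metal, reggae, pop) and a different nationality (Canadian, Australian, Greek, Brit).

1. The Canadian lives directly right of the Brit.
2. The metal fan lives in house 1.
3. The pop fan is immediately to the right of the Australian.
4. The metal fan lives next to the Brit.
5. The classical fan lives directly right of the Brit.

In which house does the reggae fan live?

From clue 2, the metal fan must be in house 1.
The Brit is in house 2 (clue 4).
Clue 5 places the classical fan in house 3.
From clue 1, the Canadian must be in house 3.
The only nationality still possible for house 1 is Australian.
That leaves Greek as the nationality for house 4.
From clue 3, the pop fan must be in house 2.
House 4's music genre must be reggae (nothing else left).
So: house 1 = metal/Australian, house 2 = pop/Brit, house 3 = classical/Canadian, house 4 = reggae/Greek.

4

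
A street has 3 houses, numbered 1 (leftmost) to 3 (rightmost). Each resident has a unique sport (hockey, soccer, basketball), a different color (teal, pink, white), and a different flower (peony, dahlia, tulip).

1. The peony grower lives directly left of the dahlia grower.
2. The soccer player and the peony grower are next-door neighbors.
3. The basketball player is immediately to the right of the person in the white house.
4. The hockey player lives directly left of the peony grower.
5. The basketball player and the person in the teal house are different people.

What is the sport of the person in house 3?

The hockey player is in house 1 (clue 4).
Clue 4: the peony grower is in house 2.
The only flower still possible for house 1 is tulip.
House 3 flower: only dahlia fits.
Clue 2 places the soccer player in house 3.
House 2 sport: only basketball fits.
Clue 3: the person in the white house is in house 1.
House 2 color: only pink fits.
House 3 color: only teal fits.
So: house 1 = hockey/white/tulip, house 2 = basketball/pink/peony, house 3 = soccer/teal/dahlia.

soccer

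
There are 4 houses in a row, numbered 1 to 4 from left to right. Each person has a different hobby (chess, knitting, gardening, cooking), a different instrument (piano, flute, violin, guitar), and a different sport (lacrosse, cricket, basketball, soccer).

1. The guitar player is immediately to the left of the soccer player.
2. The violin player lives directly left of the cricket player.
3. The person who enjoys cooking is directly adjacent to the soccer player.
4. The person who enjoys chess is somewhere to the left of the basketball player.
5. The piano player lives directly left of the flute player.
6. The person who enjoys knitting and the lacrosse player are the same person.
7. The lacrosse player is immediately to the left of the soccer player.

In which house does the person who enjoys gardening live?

House 4 instrument: only flute fits.
The only sport still possible for house 1 is lacrosse.
By clue 5, the piano player is in house 3.
From clue 6, the person who enjoys knitting must be in house 1.
By clue 7, the soccer player is in house 2.
Clue 1 places the guitar player in house 1.
From clue 2, the violin player must be in house 2.
The cricket player is in house 3 (clue 2).
The person who enjoys cooking is in house 3 (clue 3).
So house 4 gets gardening for hobby.
So house 4 gets basketball for sport.
The only hobby still possible for house 2 is chess.
So: house 1 = knitting/guitar/lacrosse, house 2 = chess/violin/soccer, house 3 = cooking/piano/cricket, house 4 = gardening/flute/basketball.

4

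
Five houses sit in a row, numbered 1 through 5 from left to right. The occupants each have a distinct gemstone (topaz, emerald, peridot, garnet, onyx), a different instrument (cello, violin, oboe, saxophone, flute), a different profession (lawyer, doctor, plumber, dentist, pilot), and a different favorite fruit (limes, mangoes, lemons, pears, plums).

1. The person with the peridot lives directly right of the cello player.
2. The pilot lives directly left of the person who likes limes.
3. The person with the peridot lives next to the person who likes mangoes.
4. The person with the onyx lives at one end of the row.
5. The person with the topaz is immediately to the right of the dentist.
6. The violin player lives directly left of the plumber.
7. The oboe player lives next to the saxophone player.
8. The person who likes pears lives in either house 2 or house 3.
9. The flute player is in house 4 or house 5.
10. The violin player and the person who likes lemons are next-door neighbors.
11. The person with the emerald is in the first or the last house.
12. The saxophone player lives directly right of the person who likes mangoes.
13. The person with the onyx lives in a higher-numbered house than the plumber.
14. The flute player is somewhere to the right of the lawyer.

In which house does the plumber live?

From clue 13, the person with the onyx must be in house 5.
House 5 profession: only doctor fits.
House 1's gemstone must be emerald (nothing else left).
The flute player is narrowed to house 4 or 5; consider each.
Placing it in house 4 leads to a contradiction, so it's in house 5.
The person who likes pears is narrowed to house 2 or 3; consider each.
Placing it in house 3 leads to a contradiction, so it's in house 2.
House 4's instrument must be saxophone (nothing else left).
The oboe player is in house 3 (clue 7).
From clue 12, the person who likes mangoes must be in house 3.
So house 1 gets cello for instrument.
The only instrument still possible for house 2 is violin.
By clue 1, the person with the peridot is in house 2.
Clue 6 places the plumber in house 3.
The person who likes lemons is in house 1 (clue 10).
House 4 profession: only pilot fits.
By clue 2, the person who likes limes is in house 5.
From clue 5, the person with the topaz must be in house 3.
By clue 5, the dentist is in house 2.
So house 4 gets garnet for gemstone.
The only profession still possible for house 1 is lawyer.
That leaves plums as the favorite fruit for house 4.
So: house 1 = emerald/cello/lawyer/lemons, house 2 = peridot/violin/dentist/pears, house 3 = topaz/oboe/plumber/mangoes, house 4 = garnet/saxophone/pilot/plums, house 5 = onyx/flute/doctor/limes.

3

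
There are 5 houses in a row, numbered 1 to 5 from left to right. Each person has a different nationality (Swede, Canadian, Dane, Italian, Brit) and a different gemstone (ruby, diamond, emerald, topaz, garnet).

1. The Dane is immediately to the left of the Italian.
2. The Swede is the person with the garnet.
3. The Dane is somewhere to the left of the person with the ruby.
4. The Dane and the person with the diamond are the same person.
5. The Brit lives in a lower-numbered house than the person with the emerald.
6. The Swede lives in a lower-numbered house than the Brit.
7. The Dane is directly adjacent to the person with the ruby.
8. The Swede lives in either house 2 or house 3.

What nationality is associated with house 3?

Swede

The Brit is narrowed to house 3 or 4; consider each.
Placing it in house 3 leads to a contradiction, so it's in house 4.
Clue 5: the person with the emerald is in house 5.
The only nationality still possible for house 5 is Canadian.
The only gemstone still possible for house 4 is topaz.
House 1's nationality must be Dane (nothing else left).
House 1 gemstone: only diamond fits.
From clue 1, the Italian must be in house 2.
From clue 7, the person with the ruby must be in house 2.
The only nationality still possible for house 3 is Swede.
That leaves garnet as the gemstone for house 3.
So: house 1 = Dane/diamond, house 2 = Italian/ruby, house 3 = Swede/garnet, house 4 = Brit/topaz, house 5 = Canadian/emerald.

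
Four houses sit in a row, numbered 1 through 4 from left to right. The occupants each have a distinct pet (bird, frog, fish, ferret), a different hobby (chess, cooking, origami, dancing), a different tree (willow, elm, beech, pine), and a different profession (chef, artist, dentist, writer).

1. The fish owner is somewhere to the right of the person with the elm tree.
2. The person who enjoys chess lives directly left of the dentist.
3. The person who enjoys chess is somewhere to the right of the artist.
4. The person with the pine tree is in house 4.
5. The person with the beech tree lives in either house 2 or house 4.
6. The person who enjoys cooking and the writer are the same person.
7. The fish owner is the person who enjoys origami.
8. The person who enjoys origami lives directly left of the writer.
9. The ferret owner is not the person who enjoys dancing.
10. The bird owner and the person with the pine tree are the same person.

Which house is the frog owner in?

1

From clue 4, the person with the pine tree must be in house 4.
Clue 10 places the bird owner in house 4.
The only hobby still possible for house 1 is dancing.
So house 4 gets cooking for hobby.
So house 2 gets beech for tree.
So house 3 gets willow for tree.
From clue 6, the writer must be in house 4.
By clue 8, the person who enjoys origami is in house 3.
House 1's pet must be frog (nothing else left).
That leaves chess as the hobby for house 2.
So house 1 gets elm for tree.
From clue 3, the artist must be in house 1.
By clue 7, the fish owner is in house 3.
House 2's pet must be ferret (nothing else left).
House 2's profession must be chef (nothing else left).
So house 3 gets dentist for profession.
So: house 1 = frog/dancing/elm/artist, house 2 = ferret/chess/beech/chef, house 3 = fish/origami/willow/dentist, house 4 = bird/cooking/pine/writer.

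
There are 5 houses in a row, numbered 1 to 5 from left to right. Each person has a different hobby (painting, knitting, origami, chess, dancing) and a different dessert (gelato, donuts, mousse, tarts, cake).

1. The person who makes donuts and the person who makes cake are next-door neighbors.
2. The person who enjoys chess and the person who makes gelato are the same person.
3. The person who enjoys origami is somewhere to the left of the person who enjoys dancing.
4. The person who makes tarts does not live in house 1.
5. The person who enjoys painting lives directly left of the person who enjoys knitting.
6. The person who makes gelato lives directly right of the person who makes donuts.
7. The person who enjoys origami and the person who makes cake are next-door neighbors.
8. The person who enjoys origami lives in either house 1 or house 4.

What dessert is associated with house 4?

The person who enjoys origami is narrowed to house 1 or 4; consider each.
Placing it in house 4 leads to a contradiction, so it's in house 1.
The person who makes cake is in house 2 (clue 7).
The person who makes gelato is in house 4 (clue 6).
The person who makes donuts is in house 3 (clue 6).
House 1's dessert must be mousse (nothing else left).
House 5 dessert: only tarts fits.
The person who enjoys chess is in house 4 (clue 2).
By clue 5, the person who enjoys painting is in house 2.
By clue 5, the person who enjoys knitting is in house 3.
So house 5 gets dancing for hobby.
So: house 1 = origami/mousse, house 2 = painting/cake, house 3 = knitting/donuts, house 4 = chess/gelato, house 5 = dancing/tarts.

gelato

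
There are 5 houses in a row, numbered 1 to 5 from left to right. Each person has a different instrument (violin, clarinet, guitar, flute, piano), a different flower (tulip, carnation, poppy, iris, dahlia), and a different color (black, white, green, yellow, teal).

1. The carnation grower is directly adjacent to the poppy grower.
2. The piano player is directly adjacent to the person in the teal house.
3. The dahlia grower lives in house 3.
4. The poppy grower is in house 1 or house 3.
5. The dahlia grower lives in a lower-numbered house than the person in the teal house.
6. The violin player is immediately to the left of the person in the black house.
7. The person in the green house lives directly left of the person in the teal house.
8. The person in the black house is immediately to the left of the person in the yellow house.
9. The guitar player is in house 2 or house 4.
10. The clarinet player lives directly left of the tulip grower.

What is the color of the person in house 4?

The dahlia grower is in house 3 (clue 3).
House 1's color must be white (nothing else left).
House 2 color: only black fits.
Clue 1 places the carnation grower in house 2.
Clue 6 places the violin player in house 1.
The person in the yellow house is in house 3 (clue 8).
So house 1 gets poppy for flower.
House 5's color must be teal (nothing else left).
Clue 2: the piano player is in house 4.
So house 5 gets flute for instrument.
The only color still possible for house 4 is green.
By clue 10, the tulip grower is in house 4.
House 2 instrument: only guitar fits.
House 3 instrument: only clarinet fits.
The only flower still possible for house 5 is iris.
So: house 1 = violin/poppy/white, house 2 = guitar/carnation/black, house 3 = clarinet/dahlia/yellow, house 4 = piano/tulip/green, house 5 = flute/iris/teal.

green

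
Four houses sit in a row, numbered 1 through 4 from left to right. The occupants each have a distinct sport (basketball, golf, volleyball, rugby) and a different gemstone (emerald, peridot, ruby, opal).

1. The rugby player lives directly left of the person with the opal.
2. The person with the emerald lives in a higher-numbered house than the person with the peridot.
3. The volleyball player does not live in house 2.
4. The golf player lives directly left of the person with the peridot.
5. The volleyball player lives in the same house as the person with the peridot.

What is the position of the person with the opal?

2

From clue 5, the volleyball player must be in house 3.
The person with the peridot is in house 3 (clue 5).
House 4 sport: only basketball fits.
So house 1 gets ruby for gemstone.
Clue 1: the rugby player is in house 1.
Clue 1: the person with the opal is in house 2.
The person with the emerald is in house 4 (clue 2).
Clue 4 places the golf player in house 2.
So: house 1 = rugby/ruby, house 2 = golf/opal, house 3 = volleyball/peridot, house 4 = basketball/emerald.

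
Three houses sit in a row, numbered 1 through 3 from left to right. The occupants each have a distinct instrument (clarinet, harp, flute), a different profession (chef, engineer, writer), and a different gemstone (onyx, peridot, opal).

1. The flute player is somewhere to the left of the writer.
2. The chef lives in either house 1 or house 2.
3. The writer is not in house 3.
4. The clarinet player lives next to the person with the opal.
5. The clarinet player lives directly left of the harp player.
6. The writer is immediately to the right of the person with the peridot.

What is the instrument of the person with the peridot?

flute

By clue 3, the writer is in house 2.
By clue 6, the person with the peridot is in house 1.
That leaves harp as the instrument for house 3.
That leaves engineer as the profession for house 3.
From clue 1, the flute player must be in house 1.
The clarinet player is in house 2 (clue 5).
The only profession still possible for house 1 is chef.
From clue 4, the person with the opal must be in house 3.
So house 2 gets onyx for gemstone.
So: house 1 = flute/chef/peridot, house 2 = clarinet/writer/onyx, house 3 = harp/engineer/opal.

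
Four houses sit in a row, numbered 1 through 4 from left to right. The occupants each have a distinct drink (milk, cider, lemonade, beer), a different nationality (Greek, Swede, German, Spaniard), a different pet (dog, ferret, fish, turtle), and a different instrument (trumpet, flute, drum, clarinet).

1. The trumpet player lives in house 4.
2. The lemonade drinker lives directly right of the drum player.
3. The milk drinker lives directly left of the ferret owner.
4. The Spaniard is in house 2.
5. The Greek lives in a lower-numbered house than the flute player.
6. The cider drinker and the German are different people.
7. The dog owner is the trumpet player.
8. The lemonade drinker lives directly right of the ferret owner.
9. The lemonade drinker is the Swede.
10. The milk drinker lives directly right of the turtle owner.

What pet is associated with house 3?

ferret

By clue 1, the trumpet player is in house 4.
From clue 4, the Spaniard must be in house 2.
By clue 7, the dog owner is in house 4.
By clue 3, the milk drinker is in house 2.
The ferret owner is in house 3 (clue 3).
From clue 5, the Greek must be in house 1.
Clue 8 places the lemonade drinker in house 4.
Clue 9 places the Swede in house 4.
The turtle owner is in house 1 (clue 10).
That leaves German as the nationality for house 3.
House 2 pet: only fish fits.
That leaves clarinet as the instrument for house 1.
From clue 2, the drum player must be in house 3.
By clue 6, the cider drinker is in house 1.
The only drink still possible for house 3 is beer.
So house 2 gets flute for instrument.
So: house 1 = cider/Greek/turtle/clarinet, house 2 = milk/Spaniard/fish/flute, house 3 = beer/German/ferret/drum, house 4 = lemonade/Swede/dog/trumpet.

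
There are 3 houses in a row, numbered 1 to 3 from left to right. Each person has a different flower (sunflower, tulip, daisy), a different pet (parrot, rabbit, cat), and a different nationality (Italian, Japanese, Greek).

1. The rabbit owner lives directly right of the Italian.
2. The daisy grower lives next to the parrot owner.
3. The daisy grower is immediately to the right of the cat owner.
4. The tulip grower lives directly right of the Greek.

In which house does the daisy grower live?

House 1 flower: only sunflower fits.
The only nationality still possible for house 3 is Japanese.
The daisy grower is narrowed to house 2 or 3; consider each.
Placing it in house 3 leads to a contradiction, so it's in house 2.
Clue 3 places the cat owner in house 1.
House 3 flower: only tulip fits.
The only pet still possible for house 2 is rabbit.
So house 3 gets parrot for pet.
By clue 1, the Italian is in house 1.
From clue 4, the Greek must be in house 2.
So: house 1 = sunflower/cat/Italian, house 2 = daisy/rabbit/Greek, house 3 = tulip/parrot/Japanese.

2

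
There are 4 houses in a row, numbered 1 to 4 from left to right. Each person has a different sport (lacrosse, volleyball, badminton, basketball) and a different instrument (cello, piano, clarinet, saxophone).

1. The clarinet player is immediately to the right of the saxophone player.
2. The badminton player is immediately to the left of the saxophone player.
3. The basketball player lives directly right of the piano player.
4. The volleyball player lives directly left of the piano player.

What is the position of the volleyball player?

1

That leaves cello as the instrument for house 1.
That leaves clarinet as the instrument for house 4.
By clue 1, the saxophone player is in house 3.
Clue 2 places the badminton player in house 2.
So house 2 gets piano for instrument.
Clue 3: the basketball player is in house 3.
So house 1 gets volleyball for sport.
That leaves lacrosse as the sport for house 4.
So: house 1 = volleyball/cello, house 2 = badminton/piano, house 3 = basketball/saxophone, house 4 = lacrosse/clarinet.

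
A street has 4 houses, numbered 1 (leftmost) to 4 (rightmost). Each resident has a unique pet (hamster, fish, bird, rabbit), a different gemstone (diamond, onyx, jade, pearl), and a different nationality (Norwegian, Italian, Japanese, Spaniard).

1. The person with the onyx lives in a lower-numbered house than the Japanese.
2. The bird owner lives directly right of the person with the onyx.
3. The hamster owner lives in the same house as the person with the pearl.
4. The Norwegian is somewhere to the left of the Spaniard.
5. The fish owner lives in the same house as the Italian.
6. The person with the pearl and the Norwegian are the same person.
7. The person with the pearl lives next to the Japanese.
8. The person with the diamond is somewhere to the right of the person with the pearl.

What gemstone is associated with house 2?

jade

The bird owner is narrowed to house 2 or 3 or 4; consider each.
Placing it in house 3 and house 4 leads to a contradiction, so it's in house 2.
Clue 2: the person with the onyx is in house 1.
By clue 3, the hamster owner is in house 3.
From clue 3, the person with the pearl must be in house 3.
By clue 6, the Norwegian is in house 3.
From clue 8, the person with the diamond must be in house 4.
The only gemstone still possible for house 2 is jade.
House 1's nationality must be Italian (nothing else left).
Clue 4: the Spaniard is in house 4.
By clue 5, the fish owner is in house 1.
The only pet still possible for house 4 is rabbit.
The only nationality still possible for house 2 is Japanese.
So: house 1 = fish/onyx/Italian, house 2 = bird/jade/Japanese, house 3 = hamster/pearl/Norwegian, house 4 = rabbit/diamond/Spaniard.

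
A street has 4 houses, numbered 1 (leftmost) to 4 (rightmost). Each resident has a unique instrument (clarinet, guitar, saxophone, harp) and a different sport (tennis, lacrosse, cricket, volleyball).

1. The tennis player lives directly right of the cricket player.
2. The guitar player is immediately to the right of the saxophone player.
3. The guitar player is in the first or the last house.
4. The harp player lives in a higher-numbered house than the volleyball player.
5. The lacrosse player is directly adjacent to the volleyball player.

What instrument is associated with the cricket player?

saxophone

The guitar player is in house 4 (clue 3).
From clue 2, the saxophone player must be in house 3.
House 1's instrument must be clarinet (nothing else left).
House 2's instrument must be harp (nothing else left).
The only sport still possible for house 4 is tennis.
Clue 1 places the cricket player in house 3.
By clue 4, the volleyball player is in house 1.
From clue 5, the lacrosse player must be in house 2.
So: house 1 = clarinet/volleyball, house 2 = harp/lacrosse, house 3 = saxophone/cricket, house 4 = guitar/tennis.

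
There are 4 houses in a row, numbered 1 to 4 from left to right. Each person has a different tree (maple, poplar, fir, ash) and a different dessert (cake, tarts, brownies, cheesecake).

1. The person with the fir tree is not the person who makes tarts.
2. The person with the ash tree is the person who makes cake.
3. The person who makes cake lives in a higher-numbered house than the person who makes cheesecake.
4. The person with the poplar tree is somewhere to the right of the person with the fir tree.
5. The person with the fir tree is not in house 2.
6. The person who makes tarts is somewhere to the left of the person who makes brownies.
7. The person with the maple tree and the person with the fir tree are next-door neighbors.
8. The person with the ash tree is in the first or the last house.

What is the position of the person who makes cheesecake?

By clue 2, the person with the ash tree is in house 4.
From clue 2, the person who makes cake must be in house 4.
House 1's tree must be fir (nothing else left).
The only tree still possible for house 3 is poplar.
From clue 6, the person who makes tarts must be in house 2.
Clue 6 places the person who makes brownies in house 3.
The only tree still possible for house 2 is maple.
House 1's dessert must be cheesecake (nothing else left).
So: house 1 = fir/cheesecake, house 2 = maple/tarts, house 3 = poplar/brownies, house 4 = ash/cake.

1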